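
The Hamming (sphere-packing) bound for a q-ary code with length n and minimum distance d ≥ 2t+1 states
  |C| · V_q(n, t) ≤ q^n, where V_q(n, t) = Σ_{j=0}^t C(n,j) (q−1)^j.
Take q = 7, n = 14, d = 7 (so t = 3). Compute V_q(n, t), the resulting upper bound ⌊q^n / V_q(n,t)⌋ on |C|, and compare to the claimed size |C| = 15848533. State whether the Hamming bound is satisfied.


V_q(n, t) = 81985, q^n = 678223072849, Hamming bound = 8272526, |C| = 15848533 > bound (violated).

Step 1: Compute V_q(n, t) = Σ_{j=0}^3 C(n, j) (q−1)^j.
  j = 0: C(14,0)·(6)^0 = 1·1 = 1.
  j = 1: C(14,1)·(6)^1 = 14·6 = 84.
  j = 2: C(14,2)·(6)^2 = 91·36 = 3276.
  j = 3: C(14,3)·(6)^3 = 364·216 = 78624.
  V_q(n, t) = 1 + 84 + 3276 + 78624 = 81985.
Step 2: q^n = 7^14 = 678223072849.
Step 3: Hamming bound ⌊q^n / V_q(n,t)⌋ = ⌊678223072849/81985⌋ = 8272526.
Step 4: Compare |C| = 15848533 to 8272526: violated.
The claimed |C| lies above the Hamming bound, so no 7-ary code of length 14 with d ≥ 7 can have 15848533 codewords.


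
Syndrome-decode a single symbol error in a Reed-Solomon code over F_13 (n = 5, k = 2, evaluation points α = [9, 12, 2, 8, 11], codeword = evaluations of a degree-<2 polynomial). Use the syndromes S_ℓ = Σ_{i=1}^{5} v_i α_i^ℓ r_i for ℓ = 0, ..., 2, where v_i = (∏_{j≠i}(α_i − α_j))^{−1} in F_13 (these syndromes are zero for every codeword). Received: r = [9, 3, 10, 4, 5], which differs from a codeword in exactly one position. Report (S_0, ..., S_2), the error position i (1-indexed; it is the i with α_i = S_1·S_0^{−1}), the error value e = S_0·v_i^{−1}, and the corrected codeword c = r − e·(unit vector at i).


S = (1, 8, 12), error at position 4, error magnitude e = 6, c = [9, 3, 10, 11, 5].

Step 1: column multipliers v_i = (∏_{j≠i}(α_i − α_j))^{−1} mod 13.
  i = 1 (α = 9): (9−12)(9−2)(9−8)(9−11) = (−3)·7·1·(−2) = 42 ≡ 3, so v_1 = 3^{−1} = 9 (mod 13).
  i = 2 (α = 12): (12−9)(12−2)(12−8)(12−11) = 3·10·4·1 = 120 ≡ 3, so v_2 = 3^{−1} = 9 (mod 13).
  i = 3 (α = 2): (2−9)(2−12)(2−8)(2−11) = (−7)·(−10)·(−6)·(−9) = 3780 ≡ 10, so v_3 = 10^{−1} = 4 (mod 13).
  i = 4 (α = 8): (8−9)(8−12)(8−2)(8−11) = (−1)·(−4)·6·(−3) = −72 ≡ 6, so v_4 = 6^{−1} = 11 (mod 13).
  i = 5 (α = 11): (11−9)(11−12)(11−2)(11−8) = 2·(−1)·9·3 = −54 ≡ 11, so v_5 = 11^{−1} = 6 (mod 13).
  v = [9, 9, 4, 11, 6].
Step 2: syndromes of r = [9, 3, 10, 4, 5] (all sums mod 13).
  S_0 = Σ v_i r_i = 9·9 + 9·3 + 4·10 + 11·4 + 6·5 = 222 ≡ 1.
  S_1 = Σ v_i α_i r_i = 9·9·9 + 9·12·3 + 4·2·10 + 11·8·4 + 6·11·5 = 1815 ≡ 8.
  α_i^2 mod 13 = [3, 1, 4, 12, 4].
  S_2 = Σ v_i α_i^2 r_i = 9·3·9 + 9·1·3 + 4·4·10 + 11·12·4 + 6·4·5 = 1078 ≡ 12.
  S = (1, 8, 12) ≠ 0, so r is not a codeword (an error is present).
Step 3: locate the error. For a single error e at position i, S_ℓ = v_i·e·α_i^ℓ, so α_err = S_1/S_0.
  S_0^{−1} = 1^{−1} = 1 (mod 13), so α_err = 8·1 = 8 ≡ 8 = α_4. Error position i = 4.
  Consistency check: S_2/S_1 = 12·5 = 60 ≡ 8 = α_err ✓ (single-error assumption holds).
Step 4: error magnitude e = S_0/v_4 = S_0·∏_{j≠4}(α_4 − α_j) = 1·6 = 6 ≡ 6 (mod 13).
Step 5: correct position 4: c_4 = r_4 − e = 4 − 6 ≡ 11 (mod 13). Hence c = [9, 3, 10, 11, 5].
  Check: interpolating c through the α_i gives m(x) = 1 + 11·x (degree < 2) with m(α_i) = c_i for every i, so c is indeed a codeword.


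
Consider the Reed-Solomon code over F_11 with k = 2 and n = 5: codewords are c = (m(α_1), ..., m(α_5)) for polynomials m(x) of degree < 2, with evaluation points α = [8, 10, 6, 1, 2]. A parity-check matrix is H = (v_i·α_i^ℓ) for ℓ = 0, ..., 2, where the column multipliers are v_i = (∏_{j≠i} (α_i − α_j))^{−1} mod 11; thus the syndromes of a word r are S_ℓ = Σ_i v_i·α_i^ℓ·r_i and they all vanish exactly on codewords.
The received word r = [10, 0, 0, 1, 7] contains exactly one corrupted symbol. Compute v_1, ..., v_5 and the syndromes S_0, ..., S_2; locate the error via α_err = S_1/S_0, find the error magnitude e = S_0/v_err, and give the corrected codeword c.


S = (4, 2, 1), error at position 3, error magnitude e = 2, c = [10, 0, 9, 1, 7].

Step 1: column multipliers v_i = (∏_{j≠i}(α_i − α_j))^{−1} mod 11.
  i = 1 (α = 8): (8−10)(8−6)(8−1)(8−2) = (−2)·2·7·6 = −168 ≡ 8, so v_1 = 8^{−1} = 7 (mod 11).
  i = 2 (α = 10): (10−8)(10−6)(10−1)(10−2) = 2·4·9·8 = 576 ≡ 4, so v_2 = 4^{−1} = 3 (mod 11).
  i = 3 (α = 6): (6−8)(6−10)(6−1)(6−2) = (−2)·(−4)·5·4 = 160 ≡ 6, so v_3 = 6^{−1} = 2 (mod 11).
  i = 4 (α = 1): (1−8)(1−10)(1−6)(1−2) = (−7)·(−9)·(−5)·(−1) = 315 ≡ 7, so v_4 = 7^{−1} = 8 (mod 11).
  i = 5 (α = 2): (2−8)(2−10)(2−6)(2−1) = (−6)·(−8)·(−4)·1 = −192 ≡ 6, so v_5 = 6^{−1} = 2 (mod 11).
  v = [7, 3, 2, 8, 2].
Step 2: syndromes of r = [10, 0, 0, 1, 7] (all sums mod 11).
  S_0 = Σ v_i r_i = 7·10 + 3·0 + 2·0 + 8·1 + 2·7 = 92 ≡ 4.
  S_1 = Σ v_i α_i r_i = 7·8·10 + 3·10·0 + 2·6·0 + 8·1·1 + 2·2·7 = 596 ≡ 2.
  α_i^2 mod 11 = [9, 1, 3, 1, 4].
  S_2 = Σ v_i α_i^2 r_i = 7·9·10 + 3·1·0 + 2·3·0 + 8·1·1 + 2·4·7 = 694 ≡ 1.
  S = (4, 2, 1) ≠ 0, so r is not a codeword (an error is present).
Step 3: locate the error. For a single error e at position i, S_ℓ = v_i·e·α_i^ℓ, so α_err = S_1/S_0.
  S_0^{−1} = 4^{−1} = 3 (mod 11), so α_err = 2·3 = 6 ≡ 6 = α_3. Error position i = 3.
  Consistency check: S_2/S_1 = 1·6 = 6 ≡ 6 = α_err ✓ (single-error assumption holds).
Step 4: error magnitude e = S_0/v_3 = S_0·∏_{j≠3}(α_3 − α_j) = 4·6 = 24 ≡ 2 (mod 11).
Step 5: correct position 3: c_3 = r_3 − e = 0 − 2 ≡ 9 (mod 11). Hence c = [10, 0, 9, 1, 7].
  Check: interpolating c through the α_i gives m(x) = 6 + 6·x (degree < 2) with m(α_i) = c_i for every i, so c is indeed a codeword.


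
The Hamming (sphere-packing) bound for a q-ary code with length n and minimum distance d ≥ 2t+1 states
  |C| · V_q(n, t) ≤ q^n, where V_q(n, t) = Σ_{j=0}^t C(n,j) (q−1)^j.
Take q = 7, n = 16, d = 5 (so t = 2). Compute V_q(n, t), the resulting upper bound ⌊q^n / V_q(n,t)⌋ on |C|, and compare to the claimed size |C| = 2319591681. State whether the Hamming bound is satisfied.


V_q(n, t) = 4417, q^n = 33232930569601, Hamming bound = 7523869270, |C| = 2319591681 ≤ bound (satisfied).

Step 1: Compute V_q(n, t) = Σ_{j=0}^2 C(n, j) (q−1)^j.
  j = 0: C(16,0)·(6)^0 = 1·1 = 1.
  j = 1: C(16,1)·(6)^1 = 16·6 = 96.
  j = 2: C(16,2)·(6)^2 = 120·36 = 4320.
  V_q(n, t) = 1 + 96 + 4320 = 4417.
Step 2: q^n = 7^16 = 33232930569601.
Step 3: Hamming bound ⌊q^n / V_q(n,t)⌋ = ⌊33232930569601/4417⌋ = 7523869270.
Step 4: Compare |C| = 2319591681 to 7523869270: satisfied.
The claimed |C| lies below the Hamming bound.


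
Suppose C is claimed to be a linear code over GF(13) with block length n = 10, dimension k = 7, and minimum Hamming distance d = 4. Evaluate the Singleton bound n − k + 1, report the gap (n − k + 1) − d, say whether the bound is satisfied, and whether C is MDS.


Singleton RHS = n − k + 1 = 4, slack = 0, bound satisfied, MDS.

Singleton bound: d ≤ n − k + 1.
Here n = 10, k = 7, so n − k + 1 = 4.
Given d = 4, check d ≤ 4: YES.
Slack = (n − k + 1) − d = 0.
The code is MDS (slack = 0).
Description: the claimed parameters are [10, 7, 4]_13; such a code would be MDS (meets Singleton bound).


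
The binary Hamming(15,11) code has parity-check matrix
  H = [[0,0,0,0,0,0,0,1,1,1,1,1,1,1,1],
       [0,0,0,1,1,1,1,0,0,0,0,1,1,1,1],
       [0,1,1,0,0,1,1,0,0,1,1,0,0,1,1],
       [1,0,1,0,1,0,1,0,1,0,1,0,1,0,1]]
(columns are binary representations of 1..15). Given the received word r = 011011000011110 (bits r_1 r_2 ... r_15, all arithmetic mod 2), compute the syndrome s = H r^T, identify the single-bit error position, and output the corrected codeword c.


s = (0, 1, 1, 0)^T, error position = 6, corrected codeword c = 011010000011110

Compute s = H r^T mod 2 one row at a time:
  s_1 = 0 + 0 + 0 + 1 + 1 + 1 + 1 + 0 = 4 ≡ 0 (mod 2).
  s_2 = 0 + 1 + 1 + 0 + 1 + 1 + 1 + 0 = 5 ≡ 1 (mod 2).
  s_3 = 1 + 1 + 1 + 0 + 0 + 1 + 1 + 0 = 5 ≡ 1 (mod 2).
  s_4 = 0 + 1 + 1 + 0 + 0 + 1 + 1 + 0 = 4 ≡ 0 (mod 2).
s = (0, 1, 1, 0)^T — this equals column 6 of H (binary 0110), so error is at position 6.
Correct: flip bit 6 of r = 011011000011110 to get c = 011010000011110.


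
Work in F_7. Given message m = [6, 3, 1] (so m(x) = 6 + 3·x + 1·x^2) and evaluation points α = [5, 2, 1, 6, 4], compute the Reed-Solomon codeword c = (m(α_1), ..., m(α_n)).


c = [4, 2, 3, 4, 6]

Message polynomial: m(x) = 6 + 3·x + 1·x^2 (mod 7).
For each evaluation point α_i, compute m(α_i) mod 7:
  α_1 = 5: Horner steps 1 → 1 → 4, so m(5) = 4.
  α_2 = 2: Horner steps 1 → 5 → 2, so m(2) = 2.
  α_3 = 1: Horner steps 1 → 4 → 3, so m(1) = 3.
  α_4 = 6: Horner steps 1 → 2 → 4, so m(6) = 4.
  α_5 = 4: Horner steps 1 → 0 → 6, so m(4) = 6.
Codeword c = [4, 2, 3, 4, 6] ∈ F_7^5.


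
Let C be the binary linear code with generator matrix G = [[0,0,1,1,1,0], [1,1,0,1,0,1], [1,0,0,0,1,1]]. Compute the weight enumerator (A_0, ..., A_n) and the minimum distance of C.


Weight distribution: A_0 = 1, A_2 = 1, A_3 = 3, A_4 = 2, A_5 = 1. Minimum distance d = 2.

Enumerate all 2^3 = 8 messages m ∈ F_2^3.
For each, compute codeword c = mG in F_2^6, then tally its weight.
  m = 000 → c = 000000, weight = 0.
  m = 100 → c = 001110, weight = 3.
  m = 010 → c = 110101, weight = 4.
  m = 110 → c = 111011, weight = 5.
  m = 001 → c = 100011, weight = 3.
  m = 101 → c = 101101, weight = 4.
  m = 011 → c = 010110, weight = 3.
  m = 111 → c = 011000, weight = 2.
Tally weights:
  weight 0: 1 codewords.
  weight 2: 1 codewords.
  weight 3: 3 codewords.
  weight 4: 2 codewords.
  weight 5: 1 codewords.
Minimum distance d = smallest w > 0 with A_w > 0 = 2.
Sanity: Σ A_w = 8 = 2^3 = 8 ✓.


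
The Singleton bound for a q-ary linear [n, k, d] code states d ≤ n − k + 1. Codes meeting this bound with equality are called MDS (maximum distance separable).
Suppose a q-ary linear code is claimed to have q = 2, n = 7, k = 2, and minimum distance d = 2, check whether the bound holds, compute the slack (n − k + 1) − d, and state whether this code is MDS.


Singleton RHS = n − k + 1 = 6, slack = 4, bound satisfied, not MDS.

Singleton bound: d ≤ n − k + 1.
Here n = 7, k = 2, so n − k + 1 = 6.
Given d = 2, check d ≤ 6: YES.
Slack = (n − k + 1) − d = 4.
The code is NOT MDS (slack = 4 > 0).
Description: the claimed parameters are [7, 2, 2]_2; such a code would be non-MDS.


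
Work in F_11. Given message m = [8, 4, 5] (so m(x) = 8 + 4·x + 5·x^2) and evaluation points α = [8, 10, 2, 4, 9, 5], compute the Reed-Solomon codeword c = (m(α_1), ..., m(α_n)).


c = [8, 9, 3, 5, 9, 10]

Message polynomial: m(x) = 8 + 4·x + 5·x^2 (mod 11).
For each evaluation point α_i, compute m(α_i) mod 11:
  α_1 = 8: Horner steps 5 → 0 → 8, so m(8) = 8.
  α_2 = 10: Horner steps 5 → 10 → 9, so m(10) = 9.
  α_3 = 2: Horner steps 5 → 3 → 3, so m(2) = 3.
  α_4 = 4: Horner steps 5 → 2 → 5, so m(4) = 5.
  α_5 = 9: Horner steps 5 → 5 → 9, so m(9) = 9.
  α_6 = 5: Horner steps 5 → 7 → 10, so m(5) = 10.
Codeword c = [8, 9, 3, 5, 9, 10] ∈ F_11^6.


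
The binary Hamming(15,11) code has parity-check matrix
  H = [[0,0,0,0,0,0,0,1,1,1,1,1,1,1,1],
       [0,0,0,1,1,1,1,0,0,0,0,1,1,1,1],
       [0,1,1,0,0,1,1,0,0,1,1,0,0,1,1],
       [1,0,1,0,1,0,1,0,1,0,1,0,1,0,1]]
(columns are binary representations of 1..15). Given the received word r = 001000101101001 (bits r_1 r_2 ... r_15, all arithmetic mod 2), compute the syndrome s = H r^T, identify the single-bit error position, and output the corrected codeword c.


s = (0, 1, 0, 0)^T, error position = 4, corrected codeword c = 001100101101001

Compute s = H r^T mod 2 one row at a time:
  s_1 = 0 + 1 + 1 + 0 + 1 + 0 + 0 + 1 = 4 ≡ 0 (mod 2).
  s_2 = 0 + 0 + 0 + 1 + 1 + 0 + 0 + 1 = 3 ≡ 1 (mod 2).
  s_3 = 0 + 1 + 0 + 1 + 1 + 0 + 0 + 1 = 4 ≡ 0 (mod 2).
  s_4 = 0 + 1 + 0 + 1 + 1 + 0 + 0 + 1 = 4 ≡ 0 (mod 2).
s = (0, 1, 0, 0)^T — this equals column 4 of H (binary 0100), so error is at position 4.
Correct: flip bit 4 of r = 001000101101001 to get c = 001100101101001.


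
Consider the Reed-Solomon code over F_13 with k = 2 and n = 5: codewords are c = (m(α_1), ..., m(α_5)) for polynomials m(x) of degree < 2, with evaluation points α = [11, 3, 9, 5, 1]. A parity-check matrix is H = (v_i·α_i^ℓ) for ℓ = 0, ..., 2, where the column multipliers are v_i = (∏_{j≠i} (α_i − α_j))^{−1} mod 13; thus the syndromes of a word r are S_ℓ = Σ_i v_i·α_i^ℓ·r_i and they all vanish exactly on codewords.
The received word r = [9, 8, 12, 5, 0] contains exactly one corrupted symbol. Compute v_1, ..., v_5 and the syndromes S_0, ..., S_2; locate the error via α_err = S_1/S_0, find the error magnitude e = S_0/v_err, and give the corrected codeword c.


S = (5, 5, 5), error at position 5, error magnitude e = 2, c = [9, 8, 12, 5, 11].

Step 1: column multipliers v_i = (∏_{j≠i}(α_i − α_j))^{−1} mod 13.
  i = 1 (α = 11): (11−3)(11−9)(11−5)(11−1) = 8·2·6·10 = 960 ≡ 11, so v_1 = 11^{−1} = 6 (mod 13).
  i = 2 (α = 3): (3−11)(3−9)(3−5)(3−1) = (−8)·(−6)·(−2)·2 = −192 ≡ 3, so v_2 = 3^{−1} = 9 (mod 13).
  i = 3 (α = 9): (9−11)(9−3)(9−5)(9−1) = (−2)·6·4·8 = −384 ≡ 6, so v_3 = 6^{−1} = 11 (mod 13).
  i = 4 (α = 5): (5−11)(5−3)(5−9)(5−1) = (−6)·2·(−4)·4 = 192 ≡ 10, so v_4 = 10^{−1} = 4 (mod 13).
  i = 5 (α = 1): (1−11)(1−3)(1−9)(1−5) = (−10)·(−2)·(−8)·(−4) = 640 ≡ 3, so v_5 = 3^{−1} = 9 (mod 13).
  v = [6, 9, 11, 4, 9].
Step 2: syndromes of r = [9, 8, 12, 5, 0] (all sums mod 13).
  S_0 = Σ v_i r_i = 6·9 + 9·8 + 11·12 + 4·5 + 9·0 = 278 ≡ 5.
  S_1 = Σ v_i α_i r_i = 6·11·9 + 9·3·8 + 11·9·12 + 4·5·5 + 9·1·0 = 2098 ≡ 5.
  α_i^2 mod 13 = [4, 9, 3, 12, 1].
  S_2 = Σ v_i α_i^2 r_i = 6·4·9 + 9·9·8 + 11·3·12 + 4·12·5 + 9·1·0 = 1500 ≡ 5.
  S = (5, 5, 5) ≠ 0, so r is not a codeword (an error is present).
Step 3: locate the error. For a single error e at position i, S_ℓ = v_i·e·α_i^ℓ, so α_err = S_1/S_0.
  S_0^{−1} = 5^{−1} = 8 (mod 13), so α_err = 5·8 = 40 ≡ 1 = α_5. Error position i = 5.
  Consistency check: S_2/S_1 = 5·8 = 40 ≡ 1 = α_err ✓ (single-error assumption holds).
Step 4: error magnitude e = S_0/v_5 = S_0·∏_{j≠5}(α_5 − α_j) = 5·3 = 15 ≡ 2 (mod 13).
Step 5: correct position 5: c_5 = r_5 − e = 0 − 2 ≡ 11 (mod 13). Hence c = [9, 8, 12, 5, 11].
  Check: interpolating c through the α_i gives m(x) = 6 + 5·x (degree < 2) with m(α_i) = c_i for every i, so c is indeed a codeword.


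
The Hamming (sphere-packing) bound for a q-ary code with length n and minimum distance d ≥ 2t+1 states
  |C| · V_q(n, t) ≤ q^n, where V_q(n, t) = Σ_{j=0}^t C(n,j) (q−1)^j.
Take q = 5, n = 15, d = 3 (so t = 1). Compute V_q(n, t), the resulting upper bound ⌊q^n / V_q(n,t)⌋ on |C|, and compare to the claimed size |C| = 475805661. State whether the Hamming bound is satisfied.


V_q(n, t) = 61, q^n = 30517578125, Hamming bound = 500288165, |C| = 475805661 ≤ bound (satisfied).

Step 1: Compute V_q(n, t) = Σ_{j=0}^1 C(n, j) (q−1)^j.
  j = 0: C(15,0)·(4)^0 = 1·1 = 1.
  j = 1: C(15,1)·(4)^1 = 15·4 = 60.
  V_q(n, t) = 1 + 60 = 61.
Step 2: q^n = 5^15 = 30517578125.
Step 3: Hamming bound ⌊q^n / V_q(n,t)⌋ = ⌊30517578125/61⌋ = 500288165.
Step 4: Compare |C| = 475805661 to 500288165: satisfied.
The claimed |C| lies below the Hamming bound.


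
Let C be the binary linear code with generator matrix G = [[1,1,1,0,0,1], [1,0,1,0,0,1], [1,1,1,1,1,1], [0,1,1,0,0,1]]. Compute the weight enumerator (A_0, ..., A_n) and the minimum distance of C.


Weight distribution: A_0 = 1, A_1 = 2, A_2 = 3, A_3 = 4, A_4 = 3, A_5 = 2, A_6 = 1. Minimum distance d = 1.

Enumerate all 2^4 = 16 messages m ∈ F_2^4.
For each, compute codeword c = mG in F_2^6, then tally its weight.
  m = 0000 → c = 000000, weight = 0.
  m = 1000 → c = 111001, weight = 4.
  m = 0100 → c = 101001, weight = 3.
  m = 1100 → c = 010000, weight = 1.
  m = 0010 → c = 111111, weight = 6.
  m = 1010 → c = 000110, weight = 2.
  m = 0110 → c = 010110, weight = 3.
  m = 1110 → c = 101111, weight = 5.
  m = 0001 → c = 011001, weight = 3.
  m = 1001 → c = 100000, weight = 1.
  m = 0101 → c = 110000, weight = 2.
  m = 1101 → c = 001001, weight = 2.
  m = 0011 → c = 100110, weight = 3.
  m = 1011 → c = 011111, weight = 5.
  m = 0111 → c = 001111, weight = 4.
  m = 1111 → c = 110110, weight = 4.
Tally weights:
  weight 0: 1 codewords.
  weight 1: 2 codewords.
  weight 2: 3 codewords.
  weight 3: 4 codewords.
  weight 4: 3 codewords.
  weight 5: 2 codewords.
  weight 6: 1 codewords.
Minimum distance d = smallest w > 0 with A_w > 0 = 1.
Sanity: Σ A_w = 16 = 2^4 = 16 ✓.


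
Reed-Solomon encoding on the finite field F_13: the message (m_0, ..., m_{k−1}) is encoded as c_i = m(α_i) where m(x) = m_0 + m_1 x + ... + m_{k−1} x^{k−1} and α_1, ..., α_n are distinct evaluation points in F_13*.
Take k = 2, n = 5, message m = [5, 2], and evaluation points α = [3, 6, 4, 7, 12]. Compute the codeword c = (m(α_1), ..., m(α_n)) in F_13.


c = [11, 4, 0, 6, 3]

Message polynomial: m(x) = 5 + 2·x (mod 13).
For each evaluation point α_i, compute m(α_i) mod 13:
  α_1 = 3: Horner steps 2 → 11, so m(3) = 11.
  α_2 = 6: Horner steps 2 → 4, so m(6) = 4.
  α_3 = 4: Horner steps 2 → 0, so m(4) = 0.
  α_4 = 7: Horner steps 2 → 6, so m(7) = 6.
  α_5 = 12: Horner steps 2 → 3, so m(12) = 3.
Codeword c = [11, 4, 0, 6, 3] ∈ F_13^5.


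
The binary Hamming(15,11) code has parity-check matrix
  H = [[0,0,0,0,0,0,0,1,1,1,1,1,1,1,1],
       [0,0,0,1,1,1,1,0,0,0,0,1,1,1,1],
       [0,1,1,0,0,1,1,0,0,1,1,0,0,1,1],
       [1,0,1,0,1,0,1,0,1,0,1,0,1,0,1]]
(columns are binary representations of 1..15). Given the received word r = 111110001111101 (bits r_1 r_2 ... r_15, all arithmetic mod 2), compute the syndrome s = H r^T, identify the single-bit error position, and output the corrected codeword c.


s = (0, 1, 1, 1)^T, error position = 7, corrected codeword c = 111110101111101

Compute s = H r^T mod 2 one row at a time:
  s_1 = 0 + 1 + 1 + 1 + 1 + 1 + 0 + 1 = 6 ≡ 0 (mod 2).
  s_2 = 1 + 1 + 0 + 0 + 1 + 1 + 0 + 1 = 5 ≡ 1 (mod 2).
  s_3 = 1 + 1 + 0 + 0 + 1 + 1 + 0 + 1 = 5 ≡ 1 (mod 2).
  s_4 = 1 + 1 + 1 + 0 + 1 + 1 + 1 + 1 = 7 ≡ 1 (mod 2).
s = (0, 1, 1, 1)^T — this equals column 7 of H (binary 0111), so error is at position 7.
Correct: flip bit 7 of r = 111110001111101 to get c = 111110101111101.


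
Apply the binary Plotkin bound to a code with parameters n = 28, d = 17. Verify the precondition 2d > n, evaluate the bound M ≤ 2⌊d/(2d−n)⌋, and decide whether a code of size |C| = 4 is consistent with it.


Plotkin bound M ≤ 4; given |C| = 4 ≤ bound (satisfied).

Check applicability: 2d = 34, n = 28.
2d − n = 6 > 0, so Plotkin applies.
Compute d/(2d−n) = 17/6 ≈ 2.8333.
⌊d/(2d−n)⌋ = 2.
Plotkin bound: M ≤ 2·2 = 4.
Given |C| = 4, check: satisfied.
This |C| is at the Plotkin bound.


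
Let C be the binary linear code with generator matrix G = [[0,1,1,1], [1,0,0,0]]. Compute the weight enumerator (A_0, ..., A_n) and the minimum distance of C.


Weight distribution: A_0 = 1, A_1 = 1, A_3 = 1, A_4 = 1. Minimum distance d = 1.

Enumerate all 2^2 = 4 messages m ∈ F_2^2.
For each, compute codeword c = mG in F_2^4, then tally its weight.
  m = 00 → c = 0000, weight = 0.
  m = 10 → c = 0111, weight = 3.
  m = 01 → c = 1000, weight = 1.
  m = 11 → c = 1111, weight = 4.
Tally weights:
  weight 0: 1 codewords.
  weight 1: 1 codewords.
  weight 3: 1 codewords.
  weight 4: 1 codewords.
Minimum distance d = smallest w > 0 with A_w > 0 = 1.
Sanity: Σ A_w = 4 = 2^2 = 4 ✓.


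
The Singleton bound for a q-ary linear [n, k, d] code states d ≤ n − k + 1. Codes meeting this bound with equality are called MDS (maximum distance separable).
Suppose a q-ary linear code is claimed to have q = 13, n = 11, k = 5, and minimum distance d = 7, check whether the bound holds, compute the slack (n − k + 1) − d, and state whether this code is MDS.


Singleton RHS = n − k + 1 = 7, slack = 0, bound satisfied, MDS.

Singleton bound: d ≤ n − k + 1.
Here n = 11, k = 5, so n − k + 1 = 7.
Given d = 7, check d ≤ 7: YES.
Slack = (n − k + 1) − d = 0.
The code is MDS (slack = 0).
Description: the claimed parameters are [11, 5, 7]_13; such a code would be MDS (meets Singleton bound).


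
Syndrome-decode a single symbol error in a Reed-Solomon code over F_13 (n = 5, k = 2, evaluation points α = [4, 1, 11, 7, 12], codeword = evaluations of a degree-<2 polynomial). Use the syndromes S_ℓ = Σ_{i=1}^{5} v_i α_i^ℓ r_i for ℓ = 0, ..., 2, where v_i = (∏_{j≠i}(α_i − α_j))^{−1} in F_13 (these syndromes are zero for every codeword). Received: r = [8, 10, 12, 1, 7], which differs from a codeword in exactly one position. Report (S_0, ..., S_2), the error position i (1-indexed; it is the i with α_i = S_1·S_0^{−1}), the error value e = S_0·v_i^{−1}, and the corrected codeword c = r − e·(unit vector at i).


S = (11, 12, 6), error at position 4, error magnitude e = 8, c = [8, 10, 12, 6, 7].

Step 1: column multipliers v_i = (∏_{j≠i}(α_i − α_j))^{−1} mod 13.
  i = 1 (α = 4): (4−1)(4−11)(4−7)(4−12) = 3·(−7)·(−3)·(−8) = −504 ≡ 3, so v_1 = 3^{−1} = 9 (mod 13).
  i = 2 (α = 1): (1−4)(1−11)(1−7)(1−12) = (−3)·(−10)·(−6)·(−11) = 1980 ≡ 4, so v_2 = 4^{−1} = 10 (mod 13).
  i = 3 (α = 11): (11−4)(11−1)(11−7)(11−12) = 7·10·4·(−1) = −280 ≡ 6, so v_3 = 6^{−1} = 11 (mod 13).
  i = 4 (α = 7): (7−4)(7−1)(7−11)(7−12) = 3·6·(−4)·(−5) = 360 ≡ 9, so v_4 = 9^{−1} = 3 (mod 13).
  i = 5 (α = 12): (12−4)(12−1)(12−11)(12−7) = 8·11·1·5 = 440 ≡ 11, so v_5 = 11^{−1} = 6 (mod 13).
  v = [9, 10, 11, 3, 6].
Step 2: syndromes of r = [8, 10, 12, 1, 7] (all sums mod 13).
  S_0 = Σ v_i r_i = 9·8 + 10·10 + 11·12 + 3·1 + 6·7 = 349 ≡ 11.
  S_1 = Σ v_i α_i r_i = 9·4·8 + 10·1·10 + 11·11·12 + 3·7·1 + 6·12·7 = 2365 ≡ 12.
  α_i^2 mod 13 = [3, 1, 4, 10, 1].
  S_2 = Σ v_i α_i^2 r_i = 9·3·8 + 10·1·10 + 11·4·12 + 3·10·1 + 6·1·7 = 916 ≡ 6.
  S = (11, 12, 6) ≠ 0, so r is not a codeword (an error is present).
Step 3: locate the error. For a single error e at position i, S_ℓ = v_i·e·α_i^ℓ, so α_err = S_1/S_0.
  S_0^{−1} = 11^{−1} = 6 (mod 13), so α_err = 12·6 = 72 ≡ 7 = α_4. Error position i = 4.
  Consistency check: S_2/S_1 = 6·12 = 72 ≡ 7 = α_err ✓ (single-error assumption holds).
Step 4: error magnitude e = S_0/v_4 = S_0·∏_{j≠4}(α_4 − α_j) = 11·9 = 99 ≡ 8 (mod 13).
Step 5: correct position 4: c_4 = r_4 − e = 1 − 8 ≡ 6 (mod 13). Hence c = [8, 10, 12, 6, 7].
  Check: interpolating c through the α_i gives m(x) = 2 + 8·x (degree < 2) with m(α_i) = c_i for every i, so c is indeed a codeword.


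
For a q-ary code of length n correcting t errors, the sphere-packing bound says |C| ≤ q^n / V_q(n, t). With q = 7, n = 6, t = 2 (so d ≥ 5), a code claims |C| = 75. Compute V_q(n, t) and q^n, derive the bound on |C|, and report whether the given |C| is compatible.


V_q(n, t) = 577, q^n = 117649, Hamming bound = 203, |C| = 75 ≤ bound (satisfied).

Step 1: Compute V_q(n, t) = Σ_{j=0}^2 C(n, j) (q−1)^j.
  j = 0: C(6,0)·(6)^0 = 1·1 = 1.
  j = 1: C(6,1)·(6)^1 = 6·6 = 36.
  j = 2: C(6,2)·(6)^2 = 15·36 = 540.
  V_q(n, t) = 1 + 36 + 540 = 577.
Step 2: q^n = 7^6 = 117649.
Step 3: Hamming bound ⌊q^n / V_q(n,t)⌋ = ⌊117649/577⌋ = 203.
Step 4: Compare |C| = 75 to 203: satisfied.
The claimed |C| lies below the Hamming bound.


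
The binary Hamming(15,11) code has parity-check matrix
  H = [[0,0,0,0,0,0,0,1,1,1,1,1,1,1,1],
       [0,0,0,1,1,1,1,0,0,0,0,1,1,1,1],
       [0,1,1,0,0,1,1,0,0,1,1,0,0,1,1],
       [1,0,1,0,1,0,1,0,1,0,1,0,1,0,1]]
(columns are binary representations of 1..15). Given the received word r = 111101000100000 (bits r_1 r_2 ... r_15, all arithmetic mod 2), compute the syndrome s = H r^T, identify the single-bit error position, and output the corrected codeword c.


s = (1, 0, 0, 0)^T, error position = 8, corrected codeword c = 111101010100000

Compute s = H r^T mod 2 one row at a time:
  s_1 = 0 + 0 + 1 + 0 + 0 + 0 + 0 + 0 = 1 ≡ 1 (mod 2).
  s_2 = 1 + 0 + 1 + 0 + 0 + 0 + 0 + 0 = 2 ≡ 0 (mod 2).
  s_3 = 1 + 1 + 1 + 0 + 1 + 0 + 0 + 0 = 4 ≡ 0 (mod 2).
  s_4 = 1 + 1 + 0 + 0 + 0 + 0 + 0 + 0 = 2 ≡ 0 (mod 2).
s = (1, 0, 0, 0)^T — this equals column 8 of H (binary 1000), so error is at position 8.
Correct: flip bit 8 of r = 111101000100000 to get c = 111101010100000.


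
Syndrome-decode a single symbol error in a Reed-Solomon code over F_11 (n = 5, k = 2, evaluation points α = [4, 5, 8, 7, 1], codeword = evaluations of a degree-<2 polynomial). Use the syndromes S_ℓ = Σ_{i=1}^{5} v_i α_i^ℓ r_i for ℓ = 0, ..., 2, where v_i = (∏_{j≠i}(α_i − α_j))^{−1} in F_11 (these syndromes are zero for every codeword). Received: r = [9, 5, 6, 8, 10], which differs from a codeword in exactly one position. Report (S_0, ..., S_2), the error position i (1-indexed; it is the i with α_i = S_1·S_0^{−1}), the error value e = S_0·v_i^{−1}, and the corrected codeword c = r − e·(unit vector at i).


S = (5, 7, 1), error at position 3, error magnitude e = 2, c = [9, 5, 4, 8, 10].

Step 1: column multipliers v_i = (∏_{j≠i}(α_i − α_j))^{−1} mod 11.
  i = 1 (α = 4): (4−5)(4−8)(4−7)(4−1) = (−1)·(−4)·(−3)·3 = −36 ≡ 8, so v_1 = 8^{−1} = 7 (mod 11).
  i = 2 (α = 5): (5−4)(5−8)(5−7)(5−1) = 1·(−3)·(−2)·4 = 24 ≡ 2, so v_2 = 2^{−1} = 6 (mod 11).
  i = 3 (α = 8): (8−4)(8−5)(8−7)(8−1) = 4·3·1·7 = 84 ≡ 7, so v_3 = 7^{−1} = 8 (mod 11).
  i = 4 (α = 7): (7−4)(7−5)(7−8)(7−1) = 3·2·(−1)·6 = −36 ≡ 8, so v_4 = 8^{−1} = 7 (mod 11).
  i = 5 (α = 1): (1−4)(1−5)(1−8)(1−7) = (−3)·(−4)·(−7)·(−6) = 504 ≡ 9, so v_5 = 9^{−1} = 5 (mod 11).
  v = [7, 6, 8, 7, 5].
Step 2: syndromes of r = [9, 5, 6, 8, 10] (all sums mod 11).
  S_0 = Σ v_i r_i = 7·9 + 6·5 + 8·6 + 7·8 + 5·10 = 247 ≡ 5.
  S_1 = Σ v_i α_i r_i = 7·4·9 + 6·5·5 + 8·8·6 + 7·7·8 + 5·1·10 = 1228 ≡ 7.
  α_i^2 mod 11 = [5, 3, 9, 5, 1].
  S_2 = Σ v_i α_i^2 r_i = 7·5·9 + 6·3·5 + 8·9·6 + 7·5·8 + 5·1·10 = 1167 ≡ 1.
  S = (5, 7, 1) ≠ 0, so r is not a codeword (an error is present).
Step 3: locate the error. For a single error e at position i, S_ℓ = v_i·e·α_i^ℓ, so α_err = S_1/S_0.
  S_0^{−1} = 5^{−1} = 9 (mod 11), so α_err = 7·9 = 63 ≡ 8 = α_3. Error position i = 3.
  Consistency check: S_2/S_1 = 1·8 = 8 ≡ 8 = α_err ✓ (single-error assumption holds).
Step 4: error magnitude e = S_0/v_3 = S_0·∏_{j≠3}(α_3 − α_j) = 5·7 = 35 ≡ 2 (mod 11).
Step 5: correct position 3: c_3 = r_3 − e = 6 − 2 ≡ 4 (mod 11). Hence c = [9, 5, 4, 8, 10].
  Check: interpolating c through the α_i gives m(x) = 3 + 7·x (degree < 2) with m(α_i) = c_i for every i, so c is indeed a codeword.


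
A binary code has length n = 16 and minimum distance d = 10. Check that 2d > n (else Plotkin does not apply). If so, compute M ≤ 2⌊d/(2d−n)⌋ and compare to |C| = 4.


Plotkin bound M ≤ 4; given |C| = 4 ≤ bound (satisfied).

Check applicability: 2d = 20, n = 16.
2d − n = 4 > 0, so Plotkin applies.
Compute d/(2d−n) = 10/4 ≈ 2.5000.
⌊d/(2d−n)⌋ = 2.
Plotkin bound: M ≤ 2·2 = 4.
Given |C| = 4, check: satisfied.
This |C| is at the Plotkin bound.


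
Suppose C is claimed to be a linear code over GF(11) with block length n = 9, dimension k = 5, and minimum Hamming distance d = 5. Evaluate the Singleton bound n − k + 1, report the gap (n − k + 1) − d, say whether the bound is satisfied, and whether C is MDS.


Singleton RHS = n − k + 1 = 5, slack = 0, bound satisfied, MDS.

Singleton bound: d ≤ n − k + 1.
Here n = 9, k = 5, so n − k + 1 = 5.
Given d = 5, check d ≤ 5: YES.
Slack = (n − k + 1) − d = 0.
The code is MDS (slack = 0).
Description: the claimed parameters are [9, 5, 5]_11; such a code would be MDS (meets Singleton bound).


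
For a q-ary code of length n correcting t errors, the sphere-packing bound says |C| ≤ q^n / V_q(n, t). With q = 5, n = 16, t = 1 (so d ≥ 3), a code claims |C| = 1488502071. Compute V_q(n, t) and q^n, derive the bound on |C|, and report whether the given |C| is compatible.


V_q(n, t) = 65, q^n = 152587890625, Hamming bound = 2347506009, |C| = 1488502071 ≤ bound (satisfied).

Step 1: Compute V_q(n, t) = Σ_{j=0}^1 C(n, j) (q−1)^j.
  j = 0: C(16,0)·(4)^0 = 1·1 = 1.
  j = 1: C(16,1)·(4)^1 = 16·4 = 64.
  V_q(n, t) = 1 + 64 = 65.
Step 2: q^n = 5^16 = 152587890625.
Step 3: Hamming bound ⌊q^n / V_q(n,t)⌋ = ⌊152587890625/65⌋ = 2347506009.
Step 4: Compare |C| = 1488502071 to 2347506009: satisfied.
The claimed |C| lies below the Hamming bound.


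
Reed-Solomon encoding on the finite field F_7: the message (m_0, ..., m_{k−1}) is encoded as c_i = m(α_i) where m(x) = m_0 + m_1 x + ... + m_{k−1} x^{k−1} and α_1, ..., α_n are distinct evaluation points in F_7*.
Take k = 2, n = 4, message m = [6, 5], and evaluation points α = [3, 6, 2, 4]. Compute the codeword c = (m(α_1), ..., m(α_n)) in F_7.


c = [0, 1, 2, 5]

Message polynomial: m(x) = 6 + 5·x (mod 7).
For each evaluation point α_i, compute m(α_i) mod 7:
  α_1 = 3: Horner steps 5 → 0, so m(3) = 0.
  α_2 = 6: Horner steps 5 → 1, so m(6) = 1.
  α_3 = 2: Horner steps 5 → 2, so m(2) = 2.
  α_4 = 4: Horner steps 5 → 5, so m(4) = 5.
Codeword c = [0, 1, 2, 5] ∈ F_7^4.


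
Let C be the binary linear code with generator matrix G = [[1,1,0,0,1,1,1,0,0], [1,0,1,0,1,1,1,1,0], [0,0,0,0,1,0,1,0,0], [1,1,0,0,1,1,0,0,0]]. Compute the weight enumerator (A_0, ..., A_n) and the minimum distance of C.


Weight distribution: A_0 = 1, A_1 = 2, A_2 = 1, A_3 = 2, A_4 = 5, A_5 = 4, A_6 = 1. Minimum distance d = 1.

Enumerate all 2^4 = 16 messages m ∈ F_2^4.
For each, compute codeword c = mG in F_2^9, then tally its weight.
  m = 0000 → c = 000000000, weight = 0.
  m = 1000 → c = 110011100, weight = 5.
  m = 0100 → c = 101011110, weight = 6.
  m = 1100 → c = 011000010, weight = 3.
  m = 0010 → c = 000010100, weight = 2.
  m = 1010 → c = 110001000, weight = 3.
  m = 0110 → c = 101001010, weight = 4.
  m = 1110 → c = 011010110, weight = 5.
  m = 0001 → c = 110011000, weight = 4.
  m = 1001 → c = 000000100, weight = 1.
  m = 0101 → c = 011000110, weight = 4.
  m = 1101 → c = 101011010, weight = 5.
  m = 0011 → c = 110001100, weight = 4.
  m = 1011 → c = 000010000, weight = 1.
  m = 0111 → c = 011010010, weight = 4.
  m = 1111 → c = 101001110, weight = 5.
Tally weights:
  weight 0: 1 codewords.
  weight 1: 2 codewords.
  weight 2: 1 codewords.
  weight 3: 2 codewords.
  weight 4: 5 codewords.
  weight 5: 4 codewords.
  weight 6: 1 codewords.
Minimum distance d = smallest w > 0 with A_w > 0 = 1.
Sanity: Σ A_w = 16 = 2^4 = 16 ✓.


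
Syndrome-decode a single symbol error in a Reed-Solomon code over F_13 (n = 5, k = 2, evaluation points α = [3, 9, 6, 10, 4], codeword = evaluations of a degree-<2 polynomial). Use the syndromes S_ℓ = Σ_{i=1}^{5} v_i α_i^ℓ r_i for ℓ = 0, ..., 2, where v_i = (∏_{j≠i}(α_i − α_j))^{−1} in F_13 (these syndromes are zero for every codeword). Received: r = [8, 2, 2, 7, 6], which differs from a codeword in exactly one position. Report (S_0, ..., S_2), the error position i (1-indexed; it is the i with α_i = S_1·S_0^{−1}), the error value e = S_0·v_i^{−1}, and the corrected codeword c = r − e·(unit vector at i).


S = (6, 2, 5), error at position 2, error magnitude e = 6, c = [8, 9, 2, 7, 6].

Step 1: column multipliers v_i = (∏_{j≠i}(α_i − α_j))^{−1} mod 13.
  i = 1 (α = 3): (3−9)(3−6)(3−10)(3−4) = (−6)·(−3)·(−7)·(−1) = 126 ≡ 9, so v_1 = 9^{−1} = 3 (mod 13).
  i = 2 (α = 9): (9−3)(9−6)(9−10)(9−4) = 6·3·(−1)·5 = −90 ≡ 1, so v_2 = 1^{−1} = 1 (mod 13).
  i = 3 (α = 6): (6−3)(6−9)(6−10)(6−4) = 3·(−3)·(−4)·2 = 72 ≡ 7, so v_3 = 7^{−1} = 2 (mod 13).
  i = 4 (α = 10): (10−3)(10−9)(10−6)(10−4) = 7·1·4·6 = 168 ≡ 12, so v_4 = 12^{−1} = 12 (mod 13).
  i = 5 (α = 4): (4−3)(4−9)(4−6)(4−10) = 1·(−5)·(−2)·(−6) = −60 ≡ 5, so v_5 = 5^{−1} = 8 (mod 13).
  v = [3, 1, 2, 12, 8].
Step 2: syndromes of r = [8, 2, 2, 7, 6] (all sums mod 13).
  S_0 = Σ v_i r_i = 3·8 + 1·2 + 2·2 + 12·7 + 8·6 = 162 ≡ 6.
  S_1 = Σ v_i α_i r_i = 3·3·8 + 1·9·2 + 2·6·2 + 12·10·7 + 8·4·6 = 1146 ≡ 2.
  α_i^2 mod 13 = [9, 3, 10, 9, 3].
  S_2 = Σ v_i α_i^2 r_i = 3·9·8 + 1·3·2 + 2·10·2 + 12·9·7 + 8·3·6 = 1162 ≡ 5.
  S = (6, 2, 5) ≠ 0, so r is not a codeword (an error is present).
Step 3: locate the error. For a single error e at position i, S_ℓ = v_i·e·α_i^ℓ, so α_err = S_1/S_0.
  S_0^{−1} = 6^{−1} = 11 (mod 13), so α_err = 2·11 = 22 ≡ 9 = α_2. Error position i = 2.
  Consistency check: S_2/S_1 = 5·7 = 35 ≡ 9 = α_err ✓ (single-error assumption holds).
Step 4: error magnitude e = S_0/v_2 = S_0·∏_{j≠2}(α_2 − α_j) = 6·1 = 6 ≡ 6 (mod 13).
Step 5: correct position 2: c_2 = r_2 − e = 2 − 6 ≡ 9 (mod 13). Hence c = [8, 9, 2, 7, 6].
  Check: interpolating c through the α_i gives m(x) = 1 + 11·x (degree < 2) with m(α_i) = c_i for every i, so c is indeed a codeword.


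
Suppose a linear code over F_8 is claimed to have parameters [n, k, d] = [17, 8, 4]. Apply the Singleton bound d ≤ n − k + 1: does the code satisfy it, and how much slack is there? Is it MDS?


Singleton RHS = n − k + 1 = 10, slack = 6, bound satisfied, not MDS.

Singleton bound: d ≤ n − k + 1.
Here n = 17, k = 8, so n − k + 1 = 10.
Given d = 4, check d ≤ 10: YES.
Slack = (n − k + 1) − d = 6.
The code is NOT MDS (slack = 6 > 0).
Description: the claimed parameters are [17, 8, 4]_8; such a code would be non-MDS.


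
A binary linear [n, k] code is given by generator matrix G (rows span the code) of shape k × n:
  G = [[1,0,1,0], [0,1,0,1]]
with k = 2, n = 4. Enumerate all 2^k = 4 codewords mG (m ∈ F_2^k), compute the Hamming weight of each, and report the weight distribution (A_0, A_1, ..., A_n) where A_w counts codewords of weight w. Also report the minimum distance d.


Weight distribution: A_0 = 1, A_2 = 2, A_4 = 1. Minimum distance d = 2.

Enumerate all 2^2 = 4 messages m ∈ F_2^2.
For each, compute codeword c = mG in F_2^4, then tally its weight.
  m = 00 → c = 0000, weight = 0.
  m = 10 → c = 1010, weight = 2.
  m = 01 → c = 0101, weight = 2.
  m = 11 → c = 1111, weight = 4.
Tally weights:
  weight 0: 1 codewords.
  weight 2: 2 codewords.
  weight 4: 1 codewords.
Minimum distance d = smallest w > 0 with A_w > 0 = 2.
Sanity: Σ A_w = 4 = 2^2 = 4 ✓.


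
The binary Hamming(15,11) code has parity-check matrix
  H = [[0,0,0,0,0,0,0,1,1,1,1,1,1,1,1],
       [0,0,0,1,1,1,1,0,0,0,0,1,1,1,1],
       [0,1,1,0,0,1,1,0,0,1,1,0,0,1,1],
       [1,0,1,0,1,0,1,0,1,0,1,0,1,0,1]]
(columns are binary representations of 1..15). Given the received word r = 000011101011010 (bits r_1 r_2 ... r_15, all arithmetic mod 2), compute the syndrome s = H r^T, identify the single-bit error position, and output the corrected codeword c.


s = (0, 1, 0, 0)^T, error position = 4, corrected codeword c = 000111101011010

Compute s = H r^T mod 2 one row at a time:
  s_1 = 0 + 1 + 0 + 1 + 1 + 0 + 1 + 0 = 4 ≡ 0 (mod 2).
  s_2 = 0 + 1 + 1 + 1 + 1 + 0 + 1 + 0 = 5 ≡ 1 (mod 2).
  s_3 = 0 + 0 + 1 + 1 + 0 + 1 + 1 + 0 = 4 ≡ 0 (mod 2).
  s_4 = 0 + 0 + 1 + 1 + 1 + 1 + 0 + 0 = 4 ≡ 0 (mod 2).
s = (0, 1, 0, 0)^T — this equals column 4 of H (binary 0100), so error is at position 4.
Correct: flip bit 4 of r = 000011101011010 to get c = 000111101011010.


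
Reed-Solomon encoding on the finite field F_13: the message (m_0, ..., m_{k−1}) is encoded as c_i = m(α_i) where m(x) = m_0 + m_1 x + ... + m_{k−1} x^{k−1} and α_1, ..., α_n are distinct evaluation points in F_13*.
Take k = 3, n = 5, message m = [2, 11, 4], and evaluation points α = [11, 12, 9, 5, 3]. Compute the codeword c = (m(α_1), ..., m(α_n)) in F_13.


c = [9, 8, 9, 1, 6]

Message polynomial: m(x) = 2 + 11·x + 4·x^2 (mod 13).
For each evaluation point α_i, compute m(α_i) mod 13:
  α_1 = 11: Horner steps 4 → 3 → 9, so m(11) = 9.
  α_2 = 12: Horner steps 4 → 7 → 8, so m(12) = 8.
  α_3 = 9: Horner steps 4 → 8 → 9, so m(9) = 9.
  α_4 = 5: Horner steps 4 → 5 → 1, so m(5) = 1.
  α_5 = 3: Horner steps 4 → 10 → 6, so m(3) = 6.
Codeword c = [9, 8, 9, 1, 6] ∈ F_13^5.


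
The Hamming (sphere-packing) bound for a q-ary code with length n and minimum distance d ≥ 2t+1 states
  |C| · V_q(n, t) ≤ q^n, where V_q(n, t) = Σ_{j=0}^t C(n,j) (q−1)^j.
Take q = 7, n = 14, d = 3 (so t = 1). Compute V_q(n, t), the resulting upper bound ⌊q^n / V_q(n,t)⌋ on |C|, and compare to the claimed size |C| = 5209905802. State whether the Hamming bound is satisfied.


V_q(n, t) = 85, q^n = 678223072849, Hamming bound = 7979094974, |C| = 5209905802 ≤ bound (satisfied).

Step 1: Compute V_q(n, t) = Σ_{j=0}^1 C(n, j) (q−1)^j.
  j = 0: C(14,0)·(6)^0 = 1·1 = 1.
  j = 1: C(14,1)·(6)^1 = 14·6 = 84.
  V_q(n, t) = 1 + 84 = 85.
Step 2: q^n = 7^14 = 678223072849.
Step 3: Hamming bound ⌊q^n / V_q(n,t)⌋ = ⌊678223072849/85⌋ = 7979094974.
Step 4: Compare |C| = 5209905802 to 7979094974: satisfied.
The claimed |C| lies below the Hamming bound.


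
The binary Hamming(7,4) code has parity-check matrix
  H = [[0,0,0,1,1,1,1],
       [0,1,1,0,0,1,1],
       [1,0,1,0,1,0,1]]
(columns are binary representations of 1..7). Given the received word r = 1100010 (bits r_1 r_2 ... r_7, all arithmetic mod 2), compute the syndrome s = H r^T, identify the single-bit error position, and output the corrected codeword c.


s = (1, 0, 1)^T, error position = 5, corrected codeword c = 1100110

Compute s = H r^T mod 2 one row at a time:
  s_1 = 0 + 0 + 1 + 0 = 1 ≡ 1 (mod 2).
  s_2 = 1 + 0 + 1 + 0 = 2 ≡ 0 (mod 2).
  s_3 = 1 + 0 + 0 + 0 = 1 ≡ 1 (mod 2).
s = (1, 0, 1)^T — this equals column 5 of H (binary 101), so error is at position 5.
Correct: flip bit 5 of r = 1100010 to get c = 1100110.


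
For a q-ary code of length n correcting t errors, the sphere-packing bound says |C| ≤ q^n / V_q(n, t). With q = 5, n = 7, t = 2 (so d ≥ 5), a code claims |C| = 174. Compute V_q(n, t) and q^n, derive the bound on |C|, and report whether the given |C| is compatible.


V_q(n, t) = 365, q^n = 78125, Hamming bound = 214, |C| = 174 ≤ bound (satisfied).

Step 1: Compute V_q(n, t) = Σ_{j=0}^2 C(n, j) (q−1)^j.
  j = 0: C(7,0)·(4)^0 = 1·1 = 1.
  j = 1: C(7,1)·(4)^1 = 7·4 = 28.
  j = 2: C(7,2)·(4)^2 = 21·16 = 336.
  V_q(n, t) = 1 + 28 + 336 = 365.
Step 2: q^n = 5^7 = 78125.
Step 3: Hamming bound ⌊q^n / V_q(n,t)⌋ = ⌊78125/365⌋ = 214.
Step 4: Compare |C| = 174 to 214: satisfied.
The claimed |C| lies below the Hamming bound.


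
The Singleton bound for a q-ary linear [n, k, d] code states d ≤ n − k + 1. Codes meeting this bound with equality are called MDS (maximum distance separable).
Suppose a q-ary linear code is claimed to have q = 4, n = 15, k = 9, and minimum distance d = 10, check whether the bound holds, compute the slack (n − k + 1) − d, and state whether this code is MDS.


Singleton RHS = n − k + 1 = 7, slack = -3, bound violated (no such code; not MDS).

Singleton bound: d ≤ n − k + 1.
Here n = 15, k = 9, so n − k + 1 = 7.
Given d = 10, check d ≤ 7: NO.
Slack = (n − k + 1) − d = -3.
The slack is negative: d = 10 exceeds n − k + 1 = 7 by 3, so the Singleton bound is violated and no linear [15, 9, 10]_4 code can exist. In particular it is not MDS (MDS requires d = n − k + 1 exactly).
Description: the claimed parameters are [15, 9, 10]_4; such a code would be impossible (violates the Singleton bound).
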